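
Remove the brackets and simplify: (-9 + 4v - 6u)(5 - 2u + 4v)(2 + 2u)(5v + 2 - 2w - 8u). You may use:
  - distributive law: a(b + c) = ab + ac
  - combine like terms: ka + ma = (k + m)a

-514v - 180 + 180w + 492u - 506uv + 228uw + 912u^2 - 96v^2 + 64vw - 672uv^2 + 192uvw + 640u^2v - 576u^2v^2 + 128u^2vw + 632u^3v + 160v^3 - 64v^2w + 160uv^3 - 64uv^2w + 48u^3 - 48u^3w - 192u^4

(-9 + 4v - 6u)(5 - 2u + 4v)(2 + 2u)(5v + 2 - 2w - 8u)
= (-45 + 18u - 36v + 20v - 8uv + 16v^2 - 30u + 12u^2 - 24uv)(2 + 2u)(5v + 2 - 2w - 8u)    [distributive law]
= (-45 - 12u - 16v - 32uv + 16v^2 + 12u^2)(2 + 2u)(5v + 2 - 2w - 8u)    [combine like terms]
= (-90 - 90u - 24u - 24u^2 - 32v - 32uv - 64uv - 64u^2v + 32v^2 + 32uv^2 + 24u^2 + 24u^3)(5v + 2 - 2w - 8u)    [distributive law]
= (-90 - 114u - 32v - 96uv - 64u^2v + 32v^2 + 32uv^2 + 24u^3)(5v + 2 - 2w - 8u)    [combine like terms]
= -450v - 180 + 180w + 720u - 570uv - 228u + 228uw + 912u^2 - 160v^2 - 64v + 64vw + 256uv - 480uv^2 - 192uv + 192uvw + 768u^2v - 320u^2v^2 - 128u^2v + 128u^2vw + 512u^3v + 160v^3 + 64v^2 - 64v^2w - 256uv^2 + 160uv^3 + 64uv^2 - 64uv^2w - 256u^2v^2 + 120u^3v + 48u^3 - 48u^3w - 192u^4    [distributive law]
= -514v - 180 + 180w + 492u - 506uv + 228uw + 912u^2 - 96v^2 + 64vw - 672uv^2 + 192uvw + 640u^2v - 576u^2v^2 + 128u^2vw + 632u^3v + 160v^3 - 64v^2w + 160uv^3 - 64uv^2w + 48u^3 - 48u^3w - 192u^4    [combine like terms]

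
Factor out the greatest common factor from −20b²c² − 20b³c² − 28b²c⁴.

4b²c²(−5 − 5b − 7c²)

−20b²c² − 20b³c² − 28b²c⁴
= 4(−5b²c² − 5b³c² − 7b²c⁴)    [factor out 4]
= 4b²c²(−5 − 5b − 7c²)    [factor out b²c²]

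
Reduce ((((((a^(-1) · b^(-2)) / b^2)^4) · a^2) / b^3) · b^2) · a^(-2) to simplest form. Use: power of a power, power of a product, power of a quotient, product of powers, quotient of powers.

((((((a^(-1) · b^(-2)) / b^2)^4) · a^2) / b^3) · b^2) · a^(-2)
= ((((((a^(-1) · b^(-2))^4) / ((b^2)^4)) · a^2) / b^3) · b^2) · a^(-2)    [power of a quotient]
= (((((((a^(-1))^4) · ((b^(-2))^4)) / ((b^2)^4)) · a^2) / b^3) · b^2) · a^(-2)    [power of a product]
= (((((a^(-4) · ((b^(-2))^4)) / ((b^2)^4)) · a^2) / b^3) · b^2) · a^(-2)    [power of a power]
= (((((a^(-4) · b^(-8)) / ((b^2)^4)) · a^2) / b^3) · b^2) · a^(-2)    [power of a power]
= (((((a^(-4) · b^(-8)) / b^8) · a^2) / b^3) · b^2) · a^(-2)    [power of a power]
= a^(-4)·b^(-17)    [quotient of powers; product of powers]

a^(-4)·b^(-17)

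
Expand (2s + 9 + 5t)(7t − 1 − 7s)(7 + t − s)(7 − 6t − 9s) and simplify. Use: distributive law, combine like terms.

−2787st − 1499st^2 + 2677s^2t + 21st^3 + 462s^2t^2 − 147s^3t − 2555s + 3783s^2 + 395s^3 − 126s^4 + 3157t − 261t^2 − 1573t^3 − 441 − 210t^4

(2s + 9 + 5t)(7t − 1 − 7s)(7 + t − s)(7 − 6t − 9s)
= (14st − 2s − 14s^2 + 63t − 9 − 63s + 35t^2 − 5t − 35st)(7 + t − s)(7 − 6t − 9s)    [distributive law]
= (−21st − 65s − 14s^2 + 58t − 9 + 35t^2)(7 + t − s)(7 − 6t − 9s)    [combine like terms]
= (−147st − 21st^2 + 21s^2t − 455s − 65st + 65s^2 − 98s^2 − 14s^2t + 14s^3 + 406t + 58t^2 − 58st − 63 − 9t + 9s + 245t^2 + 35t^3 − 35st^2)(7 − 6t − 9s)    [distributive law]
= (−270st − 56st^2 + 7s^2t − 446s − 33s^2 + 14s^3 + 397t + 303t^2 − 63 + 35t^3)(7 − 6t − 9s)    [combine like terms]
= −1890st + 1620st^2 + 2430s^2t − 392st^2 + 336st^3 + 504s^2t^2 + 49s^2t − 42s^2t^2 − 63s^3t − 3122s + 2676st + 4014s^2 − 231s^2 + 198s^2t + 297s^3 + 98s^3 − 84s^3t − 126s^4 + 2779t − 2382t^2 − 3573st + 2121t^2 − 1818t^3 − 2727st^2 − 441 + 378t + 567s + 245t^3 − 210t^4 − 315st^3    [distributive law]
= −2787st − 1499st^2 + 2677s^2t + 21st^3 + 462s^2t^2 − 147s^3t − 2555s + 3783s^2 + 395s^3 − 126s^4 + 3157t − 261t^2 − 1573t^3 − 441 − 210t^4    [combine like terms]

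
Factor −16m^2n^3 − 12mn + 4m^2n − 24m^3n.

−16m^2n^3 − 12mn + 4m^2n − 24m^3n
= 4(−4m^2n^3 − 3mn + m^2n − 6m^3n)    [factor out 4]
= 4mn(−4mn^2 − 3 + m − 6m^2)    [factor out mn]

4mn(−4mn^2 − 3 + m − 6m^2)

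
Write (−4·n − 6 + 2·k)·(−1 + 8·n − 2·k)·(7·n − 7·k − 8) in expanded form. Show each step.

−52·n^2 + 186·k·n + 394·n − 224·n^3 + 392·k·n^2 − 196·k^2·n − 122·k − 48 − 38·k^2 + 28·k^3

(−4·n − 6 + 2·k)·(−1 + 8·n − 2·k)·(7·n − 7·k − 8)
= (4·n − 32·n^2 + 8·k·n + 6 − 48·n + 12·k − 2·k + 16·k·n − 4·k^2)·(7·n − 7·k − 8)    [distributive law]
= (−44·n − 32·n^2 + 24·k·n + 6 + 10·k − 4·k^2)·(7·n − 7·k − 8)    [combine like terms]
= −308·n^2 + 308·k·n + 352·n − 224·n^3 + 224·k·n^2 + 256·n^2 + 168·k·n^2 − 168·k^2·n − 192·k·n + 42·n − 42·k − 48 + 70·k·n − 70·k^2 − 80·k − 28·k^2·n + 28·k^3 + 32·k^2    [distributive law]
= −52·n^2 + 186·k·n + 394·n − 224·n^3 + 392·k·n^2 − 196·k^2·n − 122·k − 48 − 38·k^2 + 28·k^3    [combine like terms]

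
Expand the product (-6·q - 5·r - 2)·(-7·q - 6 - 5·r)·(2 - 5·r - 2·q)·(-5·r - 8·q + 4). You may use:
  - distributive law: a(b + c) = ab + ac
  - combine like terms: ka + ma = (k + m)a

320·q^2·r - 208·q^3 - 672·q^2 + 4700·q^2·r^2 + 3140·q^3·r + 672·q^4 - 1340·q·r + 112·q + 700·q·r^2 + 2875·q·r^3 - 700·r^2 - 40·r + 250·r^3 + 625·r^4 + 96

(-6·q - 5·r - 2)·(-7·q - 6 - 5·r)·(2 - 5·r - 2·q)·(-5·r - 8·q + 4)
= (42·q^2 + 36·q + 30·q·r + 35·q·r + 30·r + 25·r^2 + 14·q + 12 + 10·r)·(2 - 5·r - 2·q)·(-5·r - 8·q + 4)    [distributive law]
= (42·q^2 + 50·q + 65·q·r + 40·r + 25·r^2 + 12)·(2 - 5·r - 2·q)·(-5·r - 8·q + 4)    [combine like terms]
= (84·q^2 - 210·q^2·r - 84·q^3 + 100·q - 250·q·r - 100·q^2 + 130·q·r - 325·q·r^2 - 130·q^2·r + 80·r - 200·r^2 - 80·q·r + 50·r^2 - 125·r^3 - 50·q·r^2 + 24 - 60·r - 24·q)·(-5·r - 8·q + 4)    [distributive law]
= (-16·q^2 - 340·q^2·r - 84·q^3 + 76·q - 200·q·r - 375·q·r^2 + 20·r - 150·r^2 - 125·r^3 + 24)·(-5·r - 8·q + 4)    [combine like terms]
= 80·q^2·r + 128·q^3 - 64·q^2 + 1700·q^2·r^2 + 2720·q^3·r - 1360·q^2·r + 420·q^3·r + 672·q^4 - 336·q^3 - 380·q·r - 608·q^2 + 304·q + 1000·q·r^2 + 1600·q^2·r - 800·q·r + 1875·q·r^3 + 3000·q^2·r^2 - 1500·q·r^2 - 100·r^2 - 160·q·r + 80·r + 750·r^3 + 1200·q·r^2 - 600·r^2 + 625·r^4 + 1000·q·r^3 - 500·r^3 - 120·r - 192·q + 96    [distributive law]
= 320·q^2·r - 208·q^3 - 672·q^2 + 4700·q^2·r^2 + 3140·q^3·r + 672·q^4 - 1340·q·r + 112·q + 700·q·r^2 + 2875·q·r^3 - 700·r^2 - 40·r + 250·r^3 + 625·r^4 + 96    [combine like terms]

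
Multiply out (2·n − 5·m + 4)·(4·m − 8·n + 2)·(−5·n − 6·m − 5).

−144·m·n² − 188·m²·n − 102·m·n + 80·n³ + 220·n² + 100·n + 120·m³ + 64·m² − 78·m − 40

(2·n − 5·m + 4)·(4·m − 8·n + 2)·(−5·n − 6·m − 5)
= (8·m·n − 16·n² + 4·n − 20·m² + 40·m·n − 10·m + 16·m − 32·n + 8)·(−5·n − 6·m − 5)    [distributive law]
= (48·m·n − 16·n² − 28·n − 20·m² + 6·m + 8)·(−5·n − 6·m − 5)    [combine like terms]
= −240·m·n² − 288·m²·n − 240·m·n + 80·n³ + 96·m·n² + 80·n² + 140·n² + 168·m·n + 140·n + 100·m²·n + 120·m³ + 100·m² − 30·m·n − 36·m² − 30·m − 40·n − 48·m − 40    [distributive law]
= −144·m·n² − 188·m²·n − 102·m·n + 80·n³ + 220·n² + 100·n + 120·m³ + 64·m² − 78·m − 40    [combine like terms]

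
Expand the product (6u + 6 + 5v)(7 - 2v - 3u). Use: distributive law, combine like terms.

(6u + 6 + 5v)(7 - 2v - 3u)
= 42u - 12uv - 18u^2 + 42 - 12v - 18u + 35v - 10v^2 - 15uv    [distributive law]
= 24u - 27uv - 18u^2 + 42 + 23v - 10v^2    [combine like terms]

24u - 27uv - 18u^2 + 42 + 23v - 10v^2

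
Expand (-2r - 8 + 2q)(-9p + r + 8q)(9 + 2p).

146pr + 36p²r - 18r² - 4pr² - 126qr - 28pqr + 648p + 144p² - 72r - 576q - 290pq - 36p²q + 144q² + 32pq²

(-2r - 8 + 2q)(-9p + r + 8q)(9 + 2p)
= (18pr - 2r² - 16qr + 72p - 8r - 64q - 18pq + 2qr + 16q²)(9 + 2p)    [distributive law]
= (18pr - 2r² - 14qr + 72p - 8r - 64q - 18pq + 16q²)(9 + 2p)    [combine like terms]
= 162pr + 36p²r - 18r² - 4pr² - 126qr - 28pqr + 648p + 144p² - 72r - 16pr - 576q - 128pq - 162pq - 36p²q + 144q² + 32pq²    [distributive law]
= 146pr + 36p²r - 18r² - 4pr² - 126qr - 28pqr + 648p + 144p² - 72r - 576q - 290pq - 36p²q + 144q² + 32pq²    [combine like terms]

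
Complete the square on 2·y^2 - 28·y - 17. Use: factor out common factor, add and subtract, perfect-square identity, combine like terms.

2(y - 7)^2 - 115

2·y^2 - 28·y - 17
= 2(y^2 - 14·y) - 17    [factor out 2 from the y-terms]
= 2(y^2 - 14·y + 49 - 49) - 17    [add and subtract 49 inside the bracket]
= 2(y - 7)^2 - 98 - 17    [perfect-square identity]
= 2(y - 7)^2 - 115    [combine constants]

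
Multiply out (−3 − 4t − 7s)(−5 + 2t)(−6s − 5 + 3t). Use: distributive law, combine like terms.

−265s − 75 − 25t + 91st + 82t² + 6st² − 24t³ − 210s² + 84s²t

(−3 − 4t − 7s)(−5 + 2t)(−6s − 5 + 3t)
= (15 − 6t + 20t − 8t² + 35s − 14st)(−6s − 5 + 3t)    [distributive law]
= (15 + 14t − 8t² + 35s − 14st)(−6s − 5 + 3t)    [combine like terms]
= −90s − 75 + 45t − 84st − 70t + 42t² + 48st² + 40t² − 24t³ − 210s² − 175s + 105st + 84s²t + 70st − 42st²    [distributive law]
= −265s − 75 − 25t + 91st + 82t² + 6st² − 24t³ − 210s² + 84s²t    [combine like terms]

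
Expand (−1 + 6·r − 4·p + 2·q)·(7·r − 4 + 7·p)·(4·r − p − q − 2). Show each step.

(−1 + 6·r − 4·p + 2·q)·(7·r − 4 + 7·p)·(4·r − p − q − 2)
= (−7·r + 4 − 7·p + 42·r² − 24·r + 42·p·r − 28·p·r + 16·p − 28·p² + 14·q·r − 8·q + 14·p·q)·(4·r − p − q − 2)    [distributive law]
= (−31·r + 4 + 9·p + 42·r² + 14·p·r − 28·p² + 14·q·r − 8·q + 14·p·q)·(4·r − p − q − 2)    [combine like terms]
= −124·r² + 31·p·r + 31·q·r + 62·r + 16·r − 4·p − 4·q − 8 + 36·p·r − 9·p² − 9·p·q − 18·p + 168·r³ − 42·p·r² − 42·q·r² − 84·r² + 56·p·r² − 14·p²·r − 14·p·q·r − 28·p·r − 112·p²·r + 28·p³ + 28·p²·q + 56·p² + 56·q·r² − 14·p·q·r − 14·q²·r − 28·q·r − 32·q·r + 8·p·q + 8·q² + 16·q + 56·p·q·r − 14·p²·q − 14·p·q² − 28·p·q    [distributive law]
= −208·r² + 39·p·r − 29·q·r + 78·r − 22·p + 12·q − 8 + 47·p² − 29·p·q + 168·r³ + 14·p·r² + 14·q·r² − 126·p²·r + 28·p·q·r + 28·p³ + 14·p²·q − 14·q²·r + 8·q² − 14·p·q²    [combine like terms]

−208·r² + 39·p·r − 29·q·r + 78·r − 22·p + 12·q − 8 + 47·p² − 29·p·q + 168·r³ + 14·p·r² + 14·q·r² − 126·p²·r + 28·p·q·r + 28·p³ + 14·p²·q − 14·q²·r + 8·q² − 14·p·q²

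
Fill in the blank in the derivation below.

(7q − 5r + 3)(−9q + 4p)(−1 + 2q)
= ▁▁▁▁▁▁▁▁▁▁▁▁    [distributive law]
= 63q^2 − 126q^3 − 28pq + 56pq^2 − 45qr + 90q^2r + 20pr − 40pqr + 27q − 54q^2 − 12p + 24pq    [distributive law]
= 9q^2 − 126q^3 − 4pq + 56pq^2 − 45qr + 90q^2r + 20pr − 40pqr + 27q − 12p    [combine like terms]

By distributive law:

(−63q^2 + 28pq + 45qr − 20pr − 27q + 12p)(−1 + 2q)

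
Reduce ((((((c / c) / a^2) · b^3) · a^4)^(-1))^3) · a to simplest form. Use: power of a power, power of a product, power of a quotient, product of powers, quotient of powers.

a^(-5)·b^(-9)

((((((c / c) / a^2) · b^3) · a^4)^(-1))^3) · a
= (((((c / c) / a^2) · b^3) · a^4)^(-3)) · a    [power of a power]
= (((((c / c) / a^2) · b^3)^(-3)) · ((a^4)^(-3))) · a    [power of a product]
= (((((c / c) / a^2)^(-3)) · ((b^3)^(-3))) · ((a^4)^(-3))) · a    [power of a product]
= (((((c / c)^(-3)) / ((a^2)^(-3))) · ((b^3)^(-3))) · ((a^4)^(-3))) · a    [power of a quotient]
= (((((c^(-3)) / (c^(-3))) / ((a^2)^(-3))) · ((b^3)^(-3))) · ((a^4)^(-3))) · a    [power of a quotient]
= (((c^0 / ((a^2)^(-3))) · ((b^3)^(-3))) · ((a^4)^(-3))) · a    [quotient of powers]
= (((c^0 / a^(-6)) · ((b^3)^(-3))) · ((a^4)^(-3))) · a    [power of a power]
= (((c^0 / a^(-6)) · b^(-9)) · ((a^4)^(-3))) · a    [power of a power]
= (((c^0 / a^(-6)) · b^(-9)) · a^(-12)) · a    [power of a power]
= a^(-5)·b^(-9)    [quotient of powers; product of powers]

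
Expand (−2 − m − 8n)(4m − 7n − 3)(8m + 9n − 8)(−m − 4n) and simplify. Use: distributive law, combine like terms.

(−2 − m − 8n)(4m − 7n − 3)(8m + 9n − 8)(−m − 4n)
= (−8m + 14n + 6 − 4m^2 + 7mn + 3m − 32mn + 56n^2 + 24n)(8m + 9n − 8)(−m − 4n)    [distributive law]
= (−5m + 38n + 6 − 4m^2 − 25mn + 56n^2)(8m + 9n − 8)(−m − 4n)    [combine like terms]
= (−40m^2 − 45mn + 40m + 304mn + 342n^2 − 304n + 48m + 54n − 48 − 32m^3 − 36m^2n + 32m^2 − 200m^2n − 225mn^2 + 200mn + 448mn^2 + 504n^3 − 448n^2)(−m − 4n)    [distributive law]
= (−8m^2 + 459mn + 88m − 106n^2 − 250n − 48 − 32m^3 − 236m^2n + 223mn^2 + 504n^3)(−m − 4n)    [combine like terms]
= 8m^3 + 32m^2n − 459m^2n − 1836mn^2 − 88m^2 − 352mn + 106mn^2 + 424n^3 + 250mn + 1000n^2 + 48m + 192n + 32m^4 + 128m^3n + 236m^3n + 944m^2n^2 − 223m^2n^2 − 892mn^3 − 504mn^3 − 2016n^4    [distributive law]
= 8m^3 − 427m^2n − 1730mn^2 − 88m^2 − 102mn + 424n^3 + 1000n^2 + 48m + 192n + 32m^4 + 364m^3n + 721m^2n^2 − 1396mn^3 − 2016n^4    [combine like terms]

8m^3 − 427m^2n − 1730mn^2 − 88m^2 − 102mn + 424n^3 + 1000n^2 + 48m + 192n + 32m^4 + 364m^3n + 721m^2n^2 − 1396mn^3 − 2016n^4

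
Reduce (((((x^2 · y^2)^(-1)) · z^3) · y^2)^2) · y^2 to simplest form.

(((((x^2 · y^2)^(-1)) · z^3) · y^2)^2) · y^2
= (((((x^2 · y^2)^(-1)) · z^3)^2) · ((y^2)^2)) · y^2    [power of a product]
= (((((x^2 · y^2)^(-1))^2) · ((z^3)^2)) · ((y^2)^2)) · y^2    [power of a product]
= ((((x^2 · y^2)^(-2)) · ((z^3)^2)) · ((y^2)^2)) · y^2    [power of a power]
= (((((x^2)^(-2)) · ((y^2)^(-2))) · ((z^3)^2)) · ((y^2)^2)) · y^2    [power of a product]
= (((x^(-4) · ((y^2)^(-2))) · ((z^3)^2)) · ((y^2)^2)) · y^2    [power of a power]
= (((x^(-4) · y^(-4)) · ((z^3)^2)) · ((y^2)^2)) · y^2    [power of a power]
= (((x^(-4) · y^(-4)) · z^6) · ((y^2)^2)) · y^2    [power of a power]
= (((x^(-4) · y^(-4)) · z^6) · y^4) · y^2    [power of a power]
= x^(-4)y^2z^6    [product of powers]

x^(-4)y^2z^6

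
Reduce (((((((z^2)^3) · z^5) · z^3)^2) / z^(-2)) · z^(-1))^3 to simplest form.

(((((((z^2)^3) · z^5) · z^3)^2) / z^(-2)) · z^(-1))^3
= (((((((z^2)^3) · z^5) · z^3)^2) / z^(-2))^3) · ((z^(-1))^3)    [power of a product]
= (((((((z^2)^3) · z^5) · z^3)^2)^3) / ((z^(-2))^3)) · ((z^(-1))^3)    [power of a quotient]
= ((((((z^2)^3) · z^5) · z^3)^6) / ((z^(-2))^3)) · ((z^(-1))^3)    [power of a power]
= ((((((z^2)^3) · z^5)^6) · ((z^3)^6)) / ((z^(-2))^3)) · ((z^(-1))^3)    [power of a product]
= ((((((z^2)^3)^6) · ((z^5)^6)) · ((z^3)^6)) / ((z^(-2))^3)) · ((z^(-1))^3)    [power of a product]
= (((((z^2)^18) · ((z^5)^6)) · ((z^3)^6)) / ((z^(-2))^3)) · ((z^(-1))^3)    [power of a power]
= (((z^36 · ((z^5)^6)) · ((z^3)^6)) / ((z^(-2))^3)) · ((z^(-1))^3)    [power of a power]
= (((z^36 · z^30) · ((z^3)^6)) / ((z^(-2))^3)) · ((z^(-1))^3)    [power of a power]
= ((z^66 · ((z^3)^6)) / ((z^(-2))^3)) · ((z^(-1))^3)    [product of powers]
= ((z^66 · z^18) / ((z^(-2))^3)) · ((z^(-1))^3)    [power of a power]
= (z^84 / ((z^(-2))^3)) · ((z^(-1))^3)    [product of powers]
= (z^84 / z^(-6)) · ((z^(-1))^3)    [power of a power]
= z^90 · ((z^(-1))^3)    [quotient of powers]
= z^90 · z^(-3)    [power of a power]
= z^87    [product of powers]

z^87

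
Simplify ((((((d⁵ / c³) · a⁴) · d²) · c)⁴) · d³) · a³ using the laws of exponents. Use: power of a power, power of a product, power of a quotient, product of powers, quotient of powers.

a¹⁹·c⁻⁸·d³¹

((((((d⁵ / c³) · a⁴) · d²) · c)⁴) · d³) · a³
= ((((((d⁵ / c³) · a⁴) · d²)⁴) · (c⁴)) · d³) · a³    [power of a product]
= ((((((d⁵ / c³) · a⁴)⁴) · ((d²)⁴)) · (c⁴)) · d³) · a³    [power of a product]
= ((((((d⁵ / c³)⁴) · ((a⁴)⁴)) · ((d²)⁴)) · (c⁴)) · d³) · a³    [power of a product]
= (((((((d⁵)⁴) / ((c³)⁴)) · ((a⁴)⁴)) · ((d²)⁴)) · (c⁴)) · d³) · a³    [power of a quotient]
= (((((d²⁰ / ((c³)⁴)) · ((a⁴)⁴)) · ((d²)⁴)) · (c⁴)) · d³) · a³    [power of a power]
= (((((d²⁰ / c¹²) · ((a⁴)⁴)) · ((d²)⁴)) · (c⁴)) · d³) · a³    [power of a power]
= (((((d²⁰ / c¹²) · a¹⁶) · ((d²)⁴)) · (c⁴)) · d³) · a³    [power of a power]
= (((((d²⁰ / c¹²) · a¹⁶) · d⁸) · (c⁴)) · d³) · a³    [power of a power]
= a¹⁹·c⁻⁸·d³¹    [quotient of powers; product of powers]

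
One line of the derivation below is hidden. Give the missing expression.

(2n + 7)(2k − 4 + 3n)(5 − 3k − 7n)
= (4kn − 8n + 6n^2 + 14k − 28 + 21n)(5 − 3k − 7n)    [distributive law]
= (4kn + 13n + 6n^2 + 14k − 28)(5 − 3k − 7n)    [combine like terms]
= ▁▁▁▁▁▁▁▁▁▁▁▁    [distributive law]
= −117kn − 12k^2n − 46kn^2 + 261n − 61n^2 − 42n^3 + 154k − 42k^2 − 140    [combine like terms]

After distributive law, the bracketed line is:

20kn − 12k^2n − 28kn^2 + 65n − 39kn − 91n^2 + 30n^2 − 18kn^2 − 42n^3 + 70k − 42k^2 − 98kn − 140 + 84k + 196n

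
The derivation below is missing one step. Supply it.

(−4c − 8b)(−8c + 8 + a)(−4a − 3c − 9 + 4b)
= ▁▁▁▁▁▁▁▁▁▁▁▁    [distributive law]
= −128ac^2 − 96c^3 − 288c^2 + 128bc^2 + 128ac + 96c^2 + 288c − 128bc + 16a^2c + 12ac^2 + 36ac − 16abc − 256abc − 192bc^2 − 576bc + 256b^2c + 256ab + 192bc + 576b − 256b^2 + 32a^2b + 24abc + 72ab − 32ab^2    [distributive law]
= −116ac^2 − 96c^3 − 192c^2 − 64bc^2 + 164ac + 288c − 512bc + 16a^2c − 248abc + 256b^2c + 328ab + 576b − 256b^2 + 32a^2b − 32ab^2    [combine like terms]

By distributive law:

(32c^2 − 32c − 4ac + 64bc − 64b − 8ab)(−4a − 3c − 9 + 4b)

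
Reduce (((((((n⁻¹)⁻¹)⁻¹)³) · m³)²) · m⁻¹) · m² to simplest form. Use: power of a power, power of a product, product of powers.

(((((((n⁻¹)⁻¹)⁻¹)³) · m³)²) · m⁻¹) · m²
= (((((((n⁻¹)⁻¹)⁻¹)³)²) · ((m³)²)) · m⁻¹) · m²    [power of a product]
= ((((((n⁻¹)⁻¹)⁻¹)⁶) · ((m³)²)) · m⁻¹) · m²    [power of a power]
= (((((n⁻¹)⁻¹)⁻⁶) · ((m³)²)) · m⁻¹) · m²    [power of a power]
= ((((n⁻¹)⁶) · ((m³)²)) · m⁻¹) · m²    [power of a power]
= ((n⁻⁶ · ((m³)²)) · m⁻¹) · m²    [power of a power]
= ((n⁻⁶ · m⁶) · m⁻¹) · m²    [power of a power]
= m⁷·n⁻⁶    [product of powers]

m⁷·n⁻⁶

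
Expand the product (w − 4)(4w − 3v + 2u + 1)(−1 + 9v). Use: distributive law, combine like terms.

(w − 4)(4w − 3v + 2u + 1)(−1 + 9v)
= (4w² − 3vw + 2uw + w − 16w + 12v − 8u − 4)(−1 + 9v)    [distributive law]
= (4w² − 3vw + 2uw − 15w + 12v − 8u − 4)(−1 + 9v)    [combine like terms]
= −4w² + 36vw² + 3vw − 27v²w − 2uw + 18uvw + 15w − 135vw − 12v + 108v² + 8u − 72uv + 4 − 36v    [distributive law]
= −4w² + 36vw² − 132vw − 27v²w − 2uw + 18uvw + 15w − 48v + 108v² + 8u − 72uv + 4    [combine like terms]

−4w² + 36vw² − 132vw − 27v²w − 2uw + 18uvw + 15w − 48v + 108v² + 8u − 72uv + 4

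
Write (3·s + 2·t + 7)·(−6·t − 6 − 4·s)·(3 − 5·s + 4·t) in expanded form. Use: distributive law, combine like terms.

(3·s + 2·t + 7)·(−6·t − 6 − 4·s)·(3 − 5·s + 4·t)
= (−18·s·t − 18·s − 12·s² − 12·t² − 12·t − 8·s·t − 42·t − 42 − 28·s)·(3 − 5·s + 4·t)    [distributive law]
= (−26·s·t − 46·s − 12·s² − 12·t² − 54·t − 42)·(3 − 5·s + 4·t)    [combine like terms]
= −78·s·t + 130·s²·t − 104·s·t² − 138·s + 230·s² − 184·s·t − 36·s² + 60·s³ − 48·s²·t − 36·t² + 60·s·t² − 48·t³ − 162·t + 270·s·t − 216·t² − 126 + 210·s − 168·t    [distributive law]
= 8·s·t + 82·s²·t − 44·s·t² + 72·s + 194·s² + 60·s³ − 252·t² − 48·t³ − 330·t − 126    [combine like terms]

8·s·t + 82·s²·t − 44·s·t² + 72·s + 194·s² + 60·s³ − 252·t² − 48·t³ − 330·t − 126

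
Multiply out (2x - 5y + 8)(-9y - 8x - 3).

(2x - 5y + 8)(-9y - 8x - 3)
= -18xy - 16x^2 - 6x + 45y^2 + 40xy + 15y - 72y - 64x - 24    [distributive law]
= 22xy - 16x^2 - 70x + 45y^2 - 57y - 24    [combine like terms]

22xy - 16x^2 - 70x + 45y^2 - 57y - 24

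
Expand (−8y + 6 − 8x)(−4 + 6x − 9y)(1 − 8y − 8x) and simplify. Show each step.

(−8y + 6 − 8x)(−4 + 6x − 9y)(1 − 8y − 8x)
= (32y − 48xy + 72y^2 − 24 + 36x − 54y + 32x − 48x^2 + 72xy)(1 − 8y − 8x)    [distributive law]
= (−22y + 24xy + 72y^2 − 24 + 68x − 48x^2)(1 − 8y − 8x)    [combine like terms]
= −22y + 176y^2 + 176xy + 24xy − 192xy^2 − 192x^2y + 72y^2 − 576y^3 − 576xy^2 − 24 + 192y + 192x + 68x − 544xy − 544x^2 − 48x^2 + 384x^2y + 384x^3    [distributive law]
= 170y + 248y^2 − 344xy − 768xy^2 + 192x^2y − 576y^3 − 24 + 260x − 592x^2 + 384x^3    [combine like terms]

170y + 248y^2 − 344xy − 768xy^2 + 192x^2y − 576y^3 − 24 + 260x − 592x^2 + 384x^3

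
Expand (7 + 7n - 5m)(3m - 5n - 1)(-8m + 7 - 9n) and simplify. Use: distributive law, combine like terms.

-313m² + 238m + 424mn - 231n + 133n² - 49 - 233m²n - 134mn² + 315n³ + 120m³

(7 + 7n - 5m)(3m - 5n - 1)(-8m + 7 - 9n)
= (21m - 35n - 7 + 21mn - 35n² - 7n - 15m² + 25mn + 5m)(-8m + 7 - 9n)    [distributive law]
= (26m - 42n - 7 + 46mn - 35n² - 15m²)(-8m + 7 - 9n)    [combine like terms]
= -208m² + 182m - 234mn + 336mn - 294n + 378n² + 56m - 49 + 63n - 368m²n + 322mn - 414mn² + 280mn² - 245n² + 315n³ + 120m³ - 105m² + 135m²n    [distributive law]
= -313m² + 238m + 424mn - 231n + 133n² - 49 - 233m²n - 134mn² + 315n³ + 120m³    [combine like terms]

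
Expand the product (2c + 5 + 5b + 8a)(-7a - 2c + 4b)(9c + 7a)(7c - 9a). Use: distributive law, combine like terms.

(2c + 5 + 5b + 8a)(-7a - 2c + 4b)(9c + 7a)(7c - 9a)
= (-14ac - 4c^2 + 8bc - 35a - 10c + 20b - 35ab - 10bc + 20b^2 - 56a^2 - 16ac + 32ab)(9c + 7a)(7c - 9a)    [distributive law]
= (-30ac - 4c^2 - 2bc - 35a - 10c + 20b - 3ab + 20b^2 - 56a^2)(9c + 7a)(7c - 9a)    [combine like terms]
= (-270ac^2 - 210a^2c - 36c^3 - 28ac^2 - 18bc^2 - 14abc - 315ac - 245a^2 - 90c^2 - 70ac + 180bc + 140ab - 27abc - 21a^2b + 180b^2c + 140ab^2 - 504a^2c - 392a^3)(7c - 9a)    [distributive law]
= (-298ac^2 - 714a^2c - 36c^3 - 18bc^2 - 41abc - 385ac - 245a^2 - 90c^2 + 180bc + 140ab - 21a^2b + 180b^2c + 140ab^2 - 392a^3)(7c - 9a)    [combine like terms]
= -2086ac^3 + 2682a^2c^2 - 4998a^2c^2 + 6426a^3c - 252c^4 + 324ac^3 - 126bc^3 + 162abc^2 - 287abc^2 + 369a^2bc - 2695ac^2 + 3465a^2c - 1715a^2c + 2205a^3 - 630c^3 + 810ac^2 + 1260bc^2 - 1620abc + 980abc - 1260a^2b - 147a^2bc + 189a^3b + 1260b^2c^2 - 1620ab^2c + 980ab^2c - 1260a^2b^2 - 2744a^3c + 3528a^4    [distributive law]
= -1762ac^3 - 2316a^2c^2 + 3682a^3c - 252c^4 - 126bc^3 - 125abc^2 + 222a^2bc - 1885ac^2 + 1750a^2c + 2205a^3 - 630c^3 + 1260bc^2 - 640abc - 1260a^2b + 189a^3b + 1260b^2c^2 - 640ab^2c - 1260a^2b^2 + 3528a^4    [combine like terms]

-1762ac^3 - 2316a^2c^2 + 3682a^3c - 252c^4 - 126bc^3 - 125abc^2 + 222a^2bc - 1885ac^2 + 1750a^2c + 2205a^3 - 630c^3 + 1260bc^2 - 640abc - 1260a^2b + 189a^3b + 1260b^2c^2 - 640ab^2c - 1260a^2b^2 + 3528a^4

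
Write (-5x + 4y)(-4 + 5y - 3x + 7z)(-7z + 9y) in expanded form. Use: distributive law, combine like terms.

(-5x + 4y)(-4 + 5y - 3x + 7z)(-7z + 9y)
= (20x - 25xy + 15x^2 - 35xz - 16y + 20y^2 - 12xy + 28yz)(-7z + 9y)    [distributive law]
= (20x - 37xy + 15x^2 - 35xz - 16y + 20y^2 + 28yz)(-7z + 9y)    [combine like terms]
= -140xz + 180xy + 259xyz - 333xy^2 - 105x^2z + 135x^2y + 245xz^2 - 315xyz + 112yz - 144y^2 - 140y^2z + 180y^3 - 196yz^2 + 252y^2z    [distributive law]
= -140xz + 180xy - 56xyz - 333xy^2 - 105x^2z + 135x^2y + 245xz^2 + 112yz - 144y^2 + 112y^2z + 180y^3 - 196yz^2    [combine like terms]

-140xz + 180xy - 56xyz - 333xy^2 - 105x^2z + 135x^2y + 245xz^2 + 112yz - 144y^2 + 112y^2z + 180y^3 - 196yz^2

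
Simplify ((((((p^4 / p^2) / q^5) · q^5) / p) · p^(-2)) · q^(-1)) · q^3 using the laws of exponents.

((((((p^4 / p^2) / q^5) · q^5) / p) · p^(-2)) · q^(-1)) · q^3
= (((((p^2 / q^5) · q^5) / p) · p^(-2)) · q^(-1)) · q^3    [quotient of powers]
= p^(-1)·q^2    [quotient of powers; product of powers]

p^(-1)·q^2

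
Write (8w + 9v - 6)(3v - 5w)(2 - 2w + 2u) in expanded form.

-6vw + 42vw^2 - 42uvw - 140w^2 + 80w^3 - 80uw^2 + 54v^2 - 54v^2w + 54uv^2 - 36v - 36uv + 60w + 60uw

(8w + 9v - 6)(3v - 5w)(2 - 2w + 2u)
= (24vw - 40w^2 + 27v^2 - 45vw - 18v + 30w)(2 - 2w + 2u)    [distributive law]
= (-21vw - 40w^2 + 27v^2 - 18v + 30w)(2 - 2w + 2u)    [combine like terms]
= -42vw + 42vw^2 - 42uvw - 80w^2 + 80w^3 - 80uw^2 + 54v^2 - 54v^2w + 54uv^2 - 36v + 36vw - 36uv + 60w - 60w^2 + 60uw    [distributive law]
= -6vw + 42vw^2 - 42uvw - 140w^2 + 80w^3 - 80uw^2 + 54v^2 - 54v^2w + 54uv^2 - 36v - 36uv + 60w + 60uw    [combine like terms]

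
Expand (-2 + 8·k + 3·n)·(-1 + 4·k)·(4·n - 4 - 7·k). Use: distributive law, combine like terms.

20·n - 8 + 50·k - 91·k·n - 16·k^2 + 44·k^2·n - 224·k^3 - 12·n^2 + 48·k·n^2

(-2 + 8·k + 3·n)·(-1 + 4·k)·(4·n - 4 - 7·k)
= (2 - 8·k - 8·k + 32·k^2 - 3·n + 12·k·n)·(4·n - 4 - 7·k)    [distributive law]
= (2 - 16·k + 32·k^2 - 3·n + 12·k·n)·(4·n - 4 - 7·k)    [combine like terms]
= 8·n - 8 - 14·k - 64·k·n + 64·k + 112·k^2 + 128·k^2·n - 128·k^2 - 224·k^3 - 12·n^2 + 12·n + 21·k·n + 48·k·n^2 - 48·k·n - 84·k^2·n    [distributive law]
= 20·n - 8 + 50·k - 91·k·n - 16·k^2 + 44·k^2·n - 224·k^3 - 12·n^2 + 48·k·n^2    [combine like terms]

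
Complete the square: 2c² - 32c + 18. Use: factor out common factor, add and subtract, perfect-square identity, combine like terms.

2c² - 32c + 18
= 2(c² - 16c) + 18    [factor out 2 from the c-terms]
= 2(c² - 16c + 64 - 64) + 18    [add and subtract 64 inside the bracket]
= 2(c - 8)² - 128 + 18    [perfect-square identity]
= 2(c - 8)² - 110    [combine constants]

2(c - 8)² - 110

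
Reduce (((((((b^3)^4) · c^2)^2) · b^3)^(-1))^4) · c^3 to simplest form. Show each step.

b^(-108)c^(-13)

(((((((b^3)^4) · c^2)^2) · b^3)^(-1))^4) · c^3
= ((((((b^3)^4) · c^2)^2) · b^3)^(-4)) · c^3    [power of a power]
= ((((((b^3)^4) · c^2)^2)^(-4)) · ((b^3)^(-4))) · c^3    [power of a product]
= (((((b^3)^4) · c^2)^(-8)) · ((b^3)^(-4))) · c^3    [power of a power]
= (((((b^3)^4)^(-8)) · ((c^2)^(-8))) · ((b^3)^(-4))) · c^3    [power of a product]
= ((((b^3)^(-32)) · ((c^2)^(-8))) · ((b^3)^(-4))) · c^3    [power of a power]
= ((b^(-96) · ((c^2)^(-8))) · ((b^3)^(-4))) · c^3    [power of a power]
= ((b^(-96) · c^(-16)) · ((b^3)^(-4))) · c^3    [power of a power]
= ((b^(-96) · c^(-16)) · b^(-12)) · c^3    [power of a power]
= b^(-108)c^(-13)    [product of powers]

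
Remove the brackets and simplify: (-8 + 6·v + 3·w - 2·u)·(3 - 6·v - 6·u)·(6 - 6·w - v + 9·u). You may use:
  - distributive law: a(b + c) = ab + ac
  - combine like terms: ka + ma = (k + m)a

-144 + 198·w + 420·v + 36·u - 513·v·w - 282·v^2 + 408·u·v - 279·u·w + 450·u^2 + 234·v^2·w + 36·v^3 - 300·u·v^2 - 228·u^2·v - 54·w^2 + 108·v·w^2 + 108·u·w^2 - 234·u^2·w + 108·u^3

(-8 + 6·v + 3·w - 2·u)·(3 - 6·v - 6·u)·(6 - 6·w - v + 9·u)
= (-24 + 48·v + 48·u + 18·v - 36·v^2 - 36·u·v + 9·w - 18·v·w - 18·u·w - 6·u + 12·u·v + 12·u^2)·(6 - 6·w - v + 9·u)    [distributive law]
= (-24 + 66·v + 42·u - 36·v^2 - 24·u·v + 9·w - 18·v·w - 18·u·w + 12·u^2)·(6 - 6·w - v + 9·u)    [combine like terms]
= -144 + 144·w + 24·v - 216·u + 396·v - 396·v·w - 66·v^2 + 594·u·v + 252·u - 252·u·w - 42·u·v + 378·u^2 - 216·v^2 + 216·v^2·w + 36·v^3 - 324·u·v^2 - 144·u·v + 144·u·v·w + 24·u·v^2 - 216·u^2·v + 54·w - 54·w^2 - 9·v·w + 81·u·w - 108·v·w + 108·v·w^2 + 18·v^2·w - 162·u·v·w - 108·u·w + 108·u·w^2 + 18·u·v·w - 162·u^2·w + 72·u^2 - 72·u^2·w - 12·u^2·v + 108·u^3    [distributive law]
= -144 + 198·w + 420·v + 36·u - 513·v·w - 282·v^2 + 408·u·v - 279·u·w + 450·u^2 + 234·v^2·w + 36·v^3 - 300·u·v^2 - 228·u^2·v - 54·w^2 + 108·v·w^2 + 108·u·w^2 - 234·u^2·w + 108·u^3    [combine like terms]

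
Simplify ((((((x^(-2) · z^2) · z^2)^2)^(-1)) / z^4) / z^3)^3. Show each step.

((((((x^(-2) · z^2) · z^2)^2)^(-1)) / z^4) / z^3)^3
= ((((((x^(-2) · z^2) · z^2)^2)^(-1)) / z^4)^3) / ((z^3)^3)    [power of a quotient]
= ((((((x^(-2) · z^2) · z^2)^2)^(-1))^3) / ((z^4)^3)) / ((z^3)^3)    [power of a quotient]
= (((((x^(-2) · z^2) · z^2)^2)^(-3)) / ((z^4)^3)) / ((z^3)^3)    [power of a power]
= ((((x^(-2) · z^2) · z^2)^(-6)) / ((z^4)^3)) / ((z^3)^3)    [power of a power]
= ((((x^(-2) · z^2)^(-6)) · ((z^2)^(-6))) / ((z^4)^3)) / ((z^3)^3)    [power of a product]
= (((((x^(-2))^(-6)) · ((z^2)^(-6))) · ((z^2)^(-6))) / ((z^4)^3)) / ((z^3)^3)    [power of a product]
= (((x^12 · ((z^2)^(-6))) · ((z^2)^(-6))) / ((z^4)^3)) / ((z^3)^3)    [power of a power]
= (((x^12 · z^(-12)) · ((z^2)^(-6))) / ((z^4)^3)) / ((z^3)^3)    [power of a power]
= (((x^12 · z^(-12)) · z^(-12)) / ((z^4)^3)) / ((z^3)^3)    [power of a power]
= (((x^12 · z^(-12)) · z^(-12)) / z^12) / ((z^3)^3)    [power of a power]
= (((x^12 · z^(-12)) · z^(-12)) / z^12) / z^9    [power of a power]
= x^12z^(-45)    [quotient of powers; product of powers]

x^12z^(-45)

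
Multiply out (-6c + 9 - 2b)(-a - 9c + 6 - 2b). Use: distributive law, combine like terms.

6ac + 54c² - 117c + 30bc - 9a + 54 - 30b + 2ab + 4b²

(-6c + 9 - 2b)(-a - 9c + 6 - 2b)
= 6ac + 54c² - 36c + 12bc - 9a - 81c + 54 - 18b + 2ab + 18bc - 12b + 4b²    [distributive law]
= 6ac + 54c² - 117c + 30bc - 9a + 54 - 30b + 2ab + 4b²    [combine like terms]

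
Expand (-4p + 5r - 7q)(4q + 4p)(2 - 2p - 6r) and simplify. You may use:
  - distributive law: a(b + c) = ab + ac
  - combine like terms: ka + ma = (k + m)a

(-4p + 5r - 7q)(4q + 4p)(2 - 2p - 6r)
= (-16pq - 16p² + 20qr + 20pr - 28q² - 28pq)(2 - 2p - 6r)    [distributive law]
= (-44pq - 16p² + 20qr + 20pr - 28q²)(2 - 2p - 6r)    [combine like terms]
= -88pq + 88p²q + 264pqr - 32p² + 32p³ + 96p²r + 40qr - 40pqr - 120qr² + 40pr - 40p²r - 120pr² - 56q² + 56pq² + 168q²r    [distributive law]
= -88pq + 88p²q + 224pqr - 32p² + 32p³ + 56p²r + 40qr - 120qr² + 40pr - 120pr² - 56q² + 56pq² + 168q²r    [combine like terms]

-88pq + 88p²q + 224pqr - 32p² + 32p³ + 56p²r + 40qr - 120qr² + 40pr - 120pr² - 56q² + 56pq² + 168q²r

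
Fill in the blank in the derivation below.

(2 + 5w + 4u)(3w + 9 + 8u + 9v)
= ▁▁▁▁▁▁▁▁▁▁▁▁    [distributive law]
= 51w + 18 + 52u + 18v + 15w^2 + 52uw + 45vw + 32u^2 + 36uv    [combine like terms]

After distributive law, the bracketed line is:

6w + 18 + 16u + 18v + 15w^2 + 45w + 40uw + 45vw + 12uw + 36u + 32u^2 + 36uv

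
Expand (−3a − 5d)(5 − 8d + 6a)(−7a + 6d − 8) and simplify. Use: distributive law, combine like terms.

(−3a − 5d)(5 − 8d + 6a)(−7a + 6d − 8)
= (−15a + 24ad − 18a^2 − 25d + 40d^2 − 30ad)(−7a + 6d − 8)    [distributive law]
= (−15a − 6ad − 18a^2 − 25d + 40d^2)(−7a + 6d − 8)    [combine like terms]
= 105a^2 − 90ad + 120a + 42a^2d − 36ad^2 + 48ad + 126a^3 − 108a^2d + 144a^2 + 175ad − 150d^2 + 200d − 280ad^2 + 240d^3 − 320d^2    [distributive law]
= 249a^2 + 133ad + 120a − 66a^2d − 316ad^2 + 126a^3 − 470d^2 + 200d + 240d^3    [combine like terms]

249a^2 + 133ad + 120a − 66a^2d − 316ad^2 + 126a^3 − 470d^2 + 200d + 240d^3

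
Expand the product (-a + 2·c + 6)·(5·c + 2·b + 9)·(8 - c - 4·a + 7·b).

(-a + 2·c + 6)·(5·c + 2·b + 9)·(8 - c - 4·a + 7·b)
= (-5·a·c - 2·a·b - 9·a + 10·c² + 4·b·c + 18·c + 30·c + 12·b + 54)·(8 - c - 4·a + 7·b)    [distributive law]
= (-5·a·c - 2·a·b - 9·a + 10·c² + 4·b·c + 48·c + 12·b + 54)·(8 - c - 4·a + 7·b)    [combine like terms]
= -40·a·c + 5·a·c² + 20·a²·c - 35·a·b·c - 16·a·b + 2·a·b·c + 8·a²·b - 14·a·b² - 72·a + 9·a·c + 36·a² - 63·a·b + 80·c² - 10·c³ - 40·a·c² + 70·b·c² + 32·b·c - 4·b·c² - 16·a·b·c + 28·b²·c + 384·c - 48·c² - 192·a·c + 336·b·c + 96·b - 12·b·c - 48·a·b + 84·b² + 432 - 54·c - 216·a + 378·b    [distributive law]
= -223·a·c - 35·a·c² + 20·a²·c - 49·a·b·c - 127·a·b + 8·a²·b - 14·a·b² - 288·a + 36·a² + 32·c² - 10·c³ + 66·b·c² + 356·b·c + 28·b²·c + 330·c + 474·b + 84·b² + 432    [combine like terms]

-223·a·c - 35·a·c² + 20·a²·c - 49·a·b·c - 127·a·b + 8·a²·b - 14·a·b² - 288·a + 36·a² + 32·c² - 10·c³ + 66·b·c² + 356·b·c + 28·b²·c + 330·c + 474·b + 84·b² + 432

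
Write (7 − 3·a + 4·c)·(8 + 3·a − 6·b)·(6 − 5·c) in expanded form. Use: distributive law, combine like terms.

(7 − 3·a + 4·c)·(8 + 3·a − 6·b)·(6 − 5·c)
= (56 + 21·a − 42·b − 24·a − 9·a^2 + 18·a·b + 32·c + 12·a·c − 24·b·c)·(6 − 5·c)    [distributive law]
= (56 − 3·a − 42·b − 9·a^2 + 18·a·b + 32·c + 12·a·c − 24·b·c)·(6 − 5·c)    [combine like terms]
= 336 − 280·c − 18·a + 15·a·c − 252·b + 210·b·c − 54·a^2 + 45·a^2·c + 108·a·b − 90·a·b·c + 192·c − 160·c^2 + 72·a·c − 60·a·c^2 − 144·b·c + 120·b·c^2    [distributive law]
= 336 − 88·c − 18·a + 87·a·c − 252·b + 66·b·c − 54·a^2 + 45·a^2·c + 108·a·b − 90·a·b·c − 160·c^2 − 60·a·c^2 + 120·b·c^2    [combine like terms]

336 − 88·c − 18·a + 87·a·c − 252·b + 66·b·c − 54·a^2 + 45·a^2·c + 108·a·b − 90·a·b·c − 160·c^2 − 60·a·c^2 + 120·b·c^2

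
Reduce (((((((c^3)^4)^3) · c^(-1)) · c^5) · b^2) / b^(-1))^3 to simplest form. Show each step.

(((((((c^3)^4)^3) · c^(-1)) · c^5) · b^2) / b^(-1))^3
= (((((((c^3)^4)^3) · c^(-1)) · c^5) · b^2)^3) / ((b^(-1))^3)    [power of a quotient]
= (((((((c^3)^4)^3) · c^(-1)) · c^5)^3) · ((b^2)^3)) / ((b^(-1))^3)    [power of a product]
= (((((((c^3)^4)^3) · c^(-1))^3) · ((c^5)^3)) · ((b^2)^3)) / ((b^(-1))^3)    [power of a product]
= (((((((c^3)^4)^3)^3) · ((c^(-1))^3)) · ((c^5)^3)) · ((b^2)^3)) / ((b^(-1))^3)    [power of a product]
= ((((((c^3)^4)^9) · ((c^(-1))^3)) · ((c^5)^3)) · ((b^2)^3)) / ((b^(-1))^3)    [power of a power]
= (((((c^3)^36) · ((c^(-1))^3)) · ((c^5)^3)) · ((b^2)^3)) / ((b^(-1))^3)    [power of a power]
= (((c^108 · ((c^(-1))^3)) · ((c^5)^3)) · ((b^2)^3)) / ((b^(-1))^3)    [power of a power]
= (((c^108 · c^(-3)) · ((c^5)^3)) · ((b^2)^3)) / ((b^(-1))^3)    [power of a power]
= ((c^105 · ((c^5)^3)) · ((b^2)^3)) / ((b^(-1))^3)    [product of powers]
= ((c^105 · c^15) · ((b^2)^3)) / ((b^(-1))^3)    [power of a power]
= (c^120 · ((b^2)^3)) / ((b^(-1))^3)    [product of powers]
= (c^120 · b^6) / ((b^(-1))^3)    [power of a power]
= (c^120 · b^6) / b^(-3)    [power of a power]
= b^9·c^120    [quotient of powers]

b^9·c^120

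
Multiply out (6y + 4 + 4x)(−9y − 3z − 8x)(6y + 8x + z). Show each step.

(6y + 4 + 4x)(−9y − 3z − 8x)(6y + 8x + z)
= (−54y^2 − 18yz − 48xy − 36y − 12z − 32x − 36xy − 12xz − 32x^2)(6y + 8x + z)    [distributive law]
= (−54y^2 − 18yz − 84xy − 36y − 12z − 32x − 12xz − 32x^2)(6y + 8x + z)    [combine like terms]
= −324y^3 − 432xy^2 − 54y^2z − 108y^2z − 144xyz − 18yz^2 − 504xy^2 − 672x^2y − 84xyz − 216y^2 − 288xy − 36yz − 72yz − 96xz − 12z^2 − 192xy − 256x^2 − 32xz − 72xyz − 96x^2z − 12xz^2 − 192x^2y − 256x^3 − 32x^2z    [distributive law]
= −324y^3 − 936xy^2 − 162y^2z − 300xyz − 18yz^2 − 864x^2y − 216y^2 − 480xy − 108yz − 128xz − 12z^2 − 256x^2 − 128x^2z − 12xz^2 − 256x^3    [combine like terms]

−324y^3 − 936xy^2 − 162y^2z − 300xyz − 18yz^2 − 864x^2y − 216y^2 − 480xy − 108yz − 128xz − 12z^2 − 256x^2 − 128x^2z − 12xz^2 − 256x^3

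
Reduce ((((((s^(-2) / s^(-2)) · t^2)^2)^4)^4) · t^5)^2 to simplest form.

((((((s^(-2) / s^(-2)) · t^2)^2)^4)^4) · t^5)^2
= ((((((s^(-2) / s^(-2)) · t^2)^2)^4)^4)^2) · ((t^5)^2)    [power of a product]
= (((((s^(-2) / s^(-2)) · t^2)^2)^4)^8) · ((t^5)^2)    [power of a power]
= ((((s^(-2) / s^(-2)) · t^2)^2)^32) · ((t^5)^2)    [power of a power]
= (((s^(-2) / s^(-2)) · t^2)^64) · ((t^5)^2)    [power of a power]
= (((s^(-2) / s^(-2))^64) · ((t^2)^64)) · ((t^5)^2)    [power of a product]
= ((((s^(-2))^64) / ((s^(-2))^64)) · ((t^2)^64)) · ((t^5)^2)    [power of a quotient]
= ((s^(-128) / ((s^(-2))^64)) · ((t^2)^64)) · ((t^5)^2)    [power of a power]
= ((s^(-128) / s^(-128)) · ((t^2)^64)) · ((t^5)^2)    [power of a power]
= (s^0 · ((t^2)^64)) · ((t^5)^2)    [quotient of powers]
= (s^0 · t^128) · ((t^5)^2)    [power of a power]
= (s^0 · t^128) · t^10    [power of a power]
= t^138    [product of powers]

t^138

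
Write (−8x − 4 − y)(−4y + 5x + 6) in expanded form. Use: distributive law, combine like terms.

27xy − 40x^2 − 68x + 10y − 24 + 4y^2

(−8x − 4 − y)(−4y + 5x + 6)
= 32xy − 40x^2 − 48x + 16y − 20x − 24 + 4y^2 − 5xy − 6y    [distributive law]
= 27xy − 40x^2 − 68x + 10y − 24 + 4y^2    [combine like terms]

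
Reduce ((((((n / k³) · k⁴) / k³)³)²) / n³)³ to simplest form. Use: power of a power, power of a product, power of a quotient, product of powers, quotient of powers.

((((((n / k³) · k⁴) / k³)³)²) / n³)³
= ((((((n / k³) · k⁴) / k³)³)²)³) / ((n³)³)    [power of a quotient]
= (((((n / k³) · k⁴) / k³)³)⁶) / ((n³)³)    [power of a power]
= ((((n / k³) · k⁴) / k³)¹⁸) / ((n³)³)    [power of a power]
= ((((n / k³) · k⁴)¹⁸) / ((k³)¹⁸)) / ((n³)³)    [power of a quotient]
= ((((n / k³)¹⁸) · ((k⁴)¹⁸)) / ((k³)¹⁸)) / ((n³)³)    [power of a product]
= ((((n¹⁸) / ((k³)¹⁸)) · ((k⁴)¹⁸)) / ((k³)¹⁸)) / ((n³)³)    [power of a quotient]
= (((n¹⁸ / k⁵⁴) · ((k⁴)¹⁸)) / ((k³)¹⁸)) / ((n³)³)    [power of a power]
= (((n¹⁸ / k⁵⁴) · k⁷²) / ((k³)¹⁸)) / ((n³)³)    [power of a power]
= (((n¹⁸ / k⁵⁴) · k⁷²) / k⁵⁴) / ((n³)³)    [power of a power]
= (((n¹⁸ / k⁵⁴) · k⁷²) / k⁵⁴) / n⁹    [power of a power]
= k⁻³⁶n⁹    [quotient of powers; product of powers]

k⁻³⁶n⁹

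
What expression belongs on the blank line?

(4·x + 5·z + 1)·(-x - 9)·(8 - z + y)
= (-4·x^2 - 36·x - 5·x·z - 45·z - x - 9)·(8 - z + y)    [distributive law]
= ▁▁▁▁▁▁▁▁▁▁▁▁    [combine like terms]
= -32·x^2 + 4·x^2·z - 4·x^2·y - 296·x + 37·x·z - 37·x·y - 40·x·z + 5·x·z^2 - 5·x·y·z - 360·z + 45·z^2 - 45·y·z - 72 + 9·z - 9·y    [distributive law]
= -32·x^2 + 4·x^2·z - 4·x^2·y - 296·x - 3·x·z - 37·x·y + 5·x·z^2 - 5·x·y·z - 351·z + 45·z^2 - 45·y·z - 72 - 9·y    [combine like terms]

Applying combine like terms to the line above:

(-4·x^2 - 37·x - 5·x·z - 45·z - 9)·(8 - z + y)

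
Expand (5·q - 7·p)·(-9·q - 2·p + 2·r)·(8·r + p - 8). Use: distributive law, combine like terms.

-360·q^2·r - 45·p·q^2 + 360·q^2 + 434·p·q·r + 53·p^2·q - 424·p·q + 80·q·r^2 - 80·q·r + 98·p^2·r + 14·p^3 - 112·p^2 - 112·p·r^2 + 112·p·r

(5·q - 7·p)·(-9·q - 2·p + 2·r)·(8·r + p - 8)
= (-45·q^2 - 10·p·q + 10·q·r + 63·p·q + 14·p^2 - 14·p·r)·(8·r + p - 8)    [distributive law]
= (-45·q^2 + 53·p·q + 10·q·r + 14·p^2 - 14·p·r)·(8·r + p - 8)    [combine like terms]
= -360·q^2·r - 45·p·q^2 + 360·q^2 + 424·p·q·r + 53·p^2·q - 424·p·q + 80·q·r^2 + 10·p·q·r - 80·q·r + 112·p^2·r + 14·p^3 - 112·p^2 - 112·p·r^2 - 14·p^2·r + 112·p·r    [distributive law]
= -360·q^2·r - 45·p·q^2 + 360·q^2 + 434·p·q·r + 53·p^2·q - 424·p·q + 80·q·r^2 - 80·q·r + 98·p^2·r + 14·p^3 - 112·p^2 - 112·p·r^2 + 112·p·r    [combine like terms]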